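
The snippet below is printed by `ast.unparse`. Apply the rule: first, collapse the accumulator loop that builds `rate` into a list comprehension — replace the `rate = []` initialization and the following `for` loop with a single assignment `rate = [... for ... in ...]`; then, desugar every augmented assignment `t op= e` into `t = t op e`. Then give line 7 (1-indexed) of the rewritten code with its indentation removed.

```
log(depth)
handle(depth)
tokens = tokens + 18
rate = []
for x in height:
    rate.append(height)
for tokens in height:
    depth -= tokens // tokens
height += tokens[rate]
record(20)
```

height = height + tokens[rate]

Transformed code:
log(depth)
handle(depth)
tokens = tokens + 18
rate = [height for x in height]
for tokens in height:
    depth = depth - tokens // tokens
height = height + tokens[rate]
record(20)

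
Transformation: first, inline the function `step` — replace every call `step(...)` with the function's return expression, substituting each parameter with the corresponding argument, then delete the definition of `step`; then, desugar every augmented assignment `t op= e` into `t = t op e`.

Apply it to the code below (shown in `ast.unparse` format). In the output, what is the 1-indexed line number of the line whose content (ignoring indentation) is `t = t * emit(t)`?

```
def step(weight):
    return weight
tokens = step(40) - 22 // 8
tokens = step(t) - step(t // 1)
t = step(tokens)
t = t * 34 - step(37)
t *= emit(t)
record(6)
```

5

Transformed code:
tokens = 40 - 22 // 8
tokens = t - t // 1
t = tokens
t = t * 34 - 37
t = t * emit(t)
record(6)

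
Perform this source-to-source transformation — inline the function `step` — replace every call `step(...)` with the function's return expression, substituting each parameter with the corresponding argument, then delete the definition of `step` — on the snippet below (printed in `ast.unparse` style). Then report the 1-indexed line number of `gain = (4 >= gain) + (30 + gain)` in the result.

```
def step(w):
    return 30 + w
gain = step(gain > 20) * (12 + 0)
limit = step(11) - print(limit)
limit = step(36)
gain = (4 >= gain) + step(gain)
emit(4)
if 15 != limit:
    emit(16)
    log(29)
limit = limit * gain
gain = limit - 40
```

4

Transformed code:
gain = (30 + (gain > 20)) * (12 + 0)
limit = 30 + 11 - print(limit)
limit = 30 + 36
gain = (4 >= gain) + (30 + gain)
emit(4)
if 15 != limit:
    emit(16)
    log(29)
limit = limit * gain
gain = limit - 40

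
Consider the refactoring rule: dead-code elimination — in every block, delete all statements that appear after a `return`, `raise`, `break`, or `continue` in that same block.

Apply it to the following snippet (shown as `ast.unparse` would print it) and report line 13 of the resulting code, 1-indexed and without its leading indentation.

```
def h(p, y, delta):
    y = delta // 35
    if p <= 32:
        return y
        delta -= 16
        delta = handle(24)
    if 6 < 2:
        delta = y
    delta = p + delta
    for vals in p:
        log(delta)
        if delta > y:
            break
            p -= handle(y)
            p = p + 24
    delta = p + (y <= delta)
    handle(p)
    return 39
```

handle(p)

Transformed code:
def h(p, y, delta):
    y = delta // 35
    if p <= 32:
        return y
    if 6 < 2:
        delta = y
    delta = p + delta
    for vals in p:
        log(delta)
        if delta > y:
            break
    delta = p + (y <= delta)
    handle(p)
    return 39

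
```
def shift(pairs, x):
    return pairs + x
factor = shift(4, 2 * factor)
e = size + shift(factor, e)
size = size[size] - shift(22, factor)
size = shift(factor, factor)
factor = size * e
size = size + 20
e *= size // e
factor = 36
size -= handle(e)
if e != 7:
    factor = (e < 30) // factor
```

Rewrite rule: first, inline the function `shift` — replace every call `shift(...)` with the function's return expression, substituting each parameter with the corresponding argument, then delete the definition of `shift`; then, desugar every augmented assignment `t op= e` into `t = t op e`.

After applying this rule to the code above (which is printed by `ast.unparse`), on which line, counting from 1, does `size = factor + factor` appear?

4

Transformed code:
factor = 4 + 2 * factor
e = size + (factor + e)
size = size[size] - (22 + factor)
size = factor + factor
factor = size * e
size = size + 20
e = e * (size // e)
factor = 36
size = size - handle(e)
if e != 7:
    factor = (e < 30) // factor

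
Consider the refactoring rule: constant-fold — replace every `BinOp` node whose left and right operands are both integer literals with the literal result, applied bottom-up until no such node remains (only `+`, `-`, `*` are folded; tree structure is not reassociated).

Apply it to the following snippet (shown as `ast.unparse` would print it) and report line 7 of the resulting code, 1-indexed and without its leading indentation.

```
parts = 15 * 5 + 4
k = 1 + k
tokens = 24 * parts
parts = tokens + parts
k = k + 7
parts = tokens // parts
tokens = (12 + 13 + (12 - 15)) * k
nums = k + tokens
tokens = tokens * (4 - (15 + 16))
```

tokens = 22 * k

Transformed code:
parts = 79
k = 1 + k
tokens = 24 * parts
parts = tokens + parts
k = k + 7
parts = tokens // parts
tokens = 22 * k
nums = k + tokens
tokens = tokens * -27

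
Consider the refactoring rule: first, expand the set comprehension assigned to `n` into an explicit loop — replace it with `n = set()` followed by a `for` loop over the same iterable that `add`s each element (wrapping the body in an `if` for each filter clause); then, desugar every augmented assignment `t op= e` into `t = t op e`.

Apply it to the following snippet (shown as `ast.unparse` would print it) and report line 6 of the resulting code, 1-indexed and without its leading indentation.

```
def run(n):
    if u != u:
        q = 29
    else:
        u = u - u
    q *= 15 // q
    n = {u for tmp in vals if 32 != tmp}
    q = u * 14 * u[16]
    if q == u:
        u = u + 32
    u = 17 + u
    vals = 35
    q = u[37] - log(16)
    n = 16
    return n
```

q = q * (15 // q)

Transformed code:
def run(n):
    if u != u:
        q = 29
    else:
        u = u - u
    q = q * (15 // q)
    n = set()
    for tmp in vals:
        if 32 != tmp:
            n.add(u)
    q = u * 14 * u[16]
    if q == u:
        u = u + 32
    u = 17 + u
    vals = 35
    q = u[37] - log(16)
    n = 16
    return n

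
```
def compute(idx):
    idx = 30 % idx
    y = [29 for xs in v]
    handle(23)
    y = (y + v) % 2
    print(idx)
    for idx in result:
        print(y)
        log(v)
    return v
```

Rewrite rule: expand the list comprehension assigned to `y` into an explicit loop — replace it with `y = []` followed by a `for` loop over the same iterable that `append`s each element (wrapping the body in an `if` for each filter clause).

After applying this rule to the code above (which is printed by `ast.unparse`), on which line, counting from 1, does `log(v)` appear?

11

Transformed code:
def compute(idx):
    idx = 30 % idx
    y = []
    for xs in v:
        y.append(29)
    handle(23)
    y = (y + v) % 2
    print(idx)
    for idx in result:
        print(y)
        log(v)
    return v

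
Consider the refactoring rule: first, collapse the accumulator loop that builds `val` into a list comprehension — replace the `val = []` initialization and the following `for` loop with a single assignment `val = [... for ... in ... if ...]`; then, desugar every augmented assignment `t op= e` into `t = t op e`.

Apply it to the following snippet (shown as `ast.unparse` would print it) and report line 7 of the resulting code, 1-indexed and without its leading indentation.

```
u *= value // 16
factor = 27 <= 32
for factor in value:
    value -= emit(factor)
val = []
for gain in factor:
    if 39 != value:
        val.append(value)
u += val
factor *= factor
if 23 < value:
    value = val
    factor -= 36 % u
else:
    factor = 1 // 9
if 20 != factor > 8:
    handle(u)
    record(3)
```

factor = factor * factor

Transformed code:
u = u * (value // 16)
factor = 27 <= 32
for factor in value:
    value = value - emit(factor)
val = [value for gain in factor if 39 != value]
u = u + val
factor = factor * factor
if 23 < value:
    value = val
    factor = factor - 36 % u
else:
    factor = 1 // 9
if 20 != factor > 8:
    handle(u)
    record(3)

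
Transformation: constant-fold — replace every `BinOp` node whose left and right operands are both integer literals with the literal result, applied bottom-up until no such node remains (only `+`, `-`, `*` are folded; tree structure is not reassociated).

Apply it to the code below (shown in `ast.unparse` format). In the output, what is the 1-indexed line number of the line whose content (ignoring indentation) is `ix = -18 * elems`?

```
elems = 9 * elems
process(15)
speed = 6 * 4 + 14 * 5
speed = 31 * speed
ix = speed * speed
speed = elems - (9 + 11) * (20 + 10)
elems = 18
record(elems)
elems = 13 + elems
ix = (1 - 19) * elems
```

10

Transformed code:
elems = 9 * elems
process(15)
speed = 94
speed = 31 * speed
ix = speed * speed
speed = elems - 600
elems = 18
record(elems)
elems = 13 + elems
ix = -18 * elems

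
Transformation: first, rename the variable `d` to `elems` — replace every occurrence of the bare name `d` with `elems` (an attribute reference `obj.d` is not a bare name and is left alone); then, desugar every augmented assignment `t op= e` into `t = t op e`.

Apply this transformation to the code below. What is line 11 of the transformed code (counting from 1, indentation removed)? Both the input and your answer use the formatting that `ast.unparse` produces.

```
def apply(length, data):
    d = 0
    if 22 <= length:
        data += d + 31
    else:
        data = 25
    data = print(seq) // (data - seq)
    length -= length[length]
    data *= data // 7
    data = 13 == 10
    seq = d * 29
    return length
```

Transformed code:
def apply(length, data):
    elems = 0
    if 22 <= length:
        data = data + (elems + 31)
    else:
        data = 25
    data = print(seq) // (data - seq)
    length = length - length[length]
    data = data * (data // 7)
    data = 13 == 10
    seq = elems * 29
    return length

seq = elems * 29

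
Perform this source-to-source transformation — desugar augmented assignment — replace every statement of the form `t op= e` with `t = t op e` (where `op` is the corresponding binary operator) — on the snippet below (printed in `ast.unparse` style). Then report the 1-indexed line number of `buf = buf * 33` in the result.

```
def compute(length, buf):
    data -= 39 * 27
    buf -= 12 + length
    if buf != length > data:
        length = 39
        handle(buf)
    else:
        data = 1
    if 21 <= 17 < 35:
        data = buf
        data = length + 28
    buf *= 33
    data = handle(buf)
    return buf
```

Transformed code:
def compute(length, buf):
    data = data - 39 * 27
    buf = buf - (12 + length)
    if buf != length > data:
        length = 39
        handle(buf)
    else:
        data = 1
    if 21 <= 17 < 35:
        data = buf
        data = length + 28
    buf = buf * 33
    data = handle(buf)
    return buf

12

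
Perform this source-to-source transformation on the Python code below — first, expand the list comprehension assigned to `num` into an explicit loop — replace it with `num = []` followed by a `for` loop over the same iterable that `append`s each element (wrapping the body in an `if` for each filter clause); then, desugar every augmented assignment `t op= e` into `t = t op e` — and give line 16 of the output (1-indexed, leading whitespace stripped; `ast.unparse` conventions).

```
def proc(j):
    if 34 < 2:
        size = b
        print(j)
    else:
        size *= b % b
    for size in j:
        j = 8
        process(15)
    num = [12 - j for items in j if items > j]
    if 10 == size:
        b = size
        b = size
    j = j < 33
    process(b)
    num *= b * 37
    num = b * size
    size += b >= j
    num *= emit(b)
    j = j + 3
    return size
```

Transformed code:
def proc(j):
    if 34 < 2:
        size = b
        print(j)
    else:
        size = size * (b % b)
    for size in j:
        j = 8
        process(15)
    num = []
    for items in j:
        if items > j:
            num.append(12 - j)
    if 10 == size:
        b = size
        b = size
    j = j < 33
    process(b)
    num = num * (b * 37)
    num = b * size
    size = size + (b >= j)
    num = num * emit(b)
    j = j + 3
    return size

b = size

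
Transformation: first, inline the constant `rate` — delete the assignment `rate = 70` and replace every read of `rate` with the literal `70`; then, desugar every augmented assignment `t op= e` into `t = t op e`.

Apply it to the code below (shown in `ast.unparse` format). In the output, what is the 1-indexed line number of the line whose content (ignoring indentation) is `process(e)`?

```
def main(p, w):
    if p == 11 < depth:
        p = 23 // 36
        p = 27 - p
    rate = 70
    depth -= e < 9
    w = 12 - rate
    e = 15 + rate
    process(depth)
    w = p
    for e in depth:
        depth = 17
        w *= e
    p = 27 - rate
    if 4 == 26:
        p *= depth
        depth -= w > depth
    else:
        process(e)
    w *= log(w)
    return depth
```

Transformed code:
def main(p, w):
    if p == 11 < depth:
        p = 23 // 36
        p = 27 - p
    depth = depth - (e < 9)
    w = 12 - 70
    e = 15 + 70
    process(depth)
    w = p
    for e in depth:
        depth = 17
        w = w * e
    p = 27 - 70
    if 4 == 26:
        p = p * depth
        depth = depth - (w > depth)
    else:
        process(e)
    w = w * log(w)
    return depth

18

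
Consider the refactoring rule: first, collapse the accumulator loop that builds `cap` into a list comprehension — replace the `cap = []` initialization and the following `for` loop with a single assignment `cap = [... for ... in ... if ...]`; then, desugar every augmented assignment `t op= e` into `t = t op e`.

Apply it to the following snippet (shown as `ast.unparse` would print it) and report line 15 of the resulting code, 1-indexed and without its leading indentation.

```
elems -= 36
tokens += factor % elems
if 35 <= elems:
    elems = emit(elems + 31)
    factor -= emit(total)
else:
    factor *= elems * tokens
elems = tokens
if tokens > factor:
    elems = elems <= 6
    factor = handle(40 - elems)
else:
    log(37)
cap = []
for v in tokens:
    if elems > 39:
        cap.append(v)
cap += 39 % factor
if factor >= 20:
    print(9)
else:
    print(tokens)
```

cap = cap + 39 % factor

Transformed code:
elems = elems - 36
tokens = tokens + factor % elems
if 35 <= elems:
    elems = emit(elems + 31)
    factor = factor - emit(total)
else:
    factor = factor * (elems * tokens)
elems = tokens
if tokens > factor:
    elems = elems <= 6
    factor = handle(40 - elems)
else:
    log(37)
cap = [v for v in tokens if elems > 39]
cap = cap + 39 % factor
if factor >= 20:
    print(9)
else:
    print(tokens)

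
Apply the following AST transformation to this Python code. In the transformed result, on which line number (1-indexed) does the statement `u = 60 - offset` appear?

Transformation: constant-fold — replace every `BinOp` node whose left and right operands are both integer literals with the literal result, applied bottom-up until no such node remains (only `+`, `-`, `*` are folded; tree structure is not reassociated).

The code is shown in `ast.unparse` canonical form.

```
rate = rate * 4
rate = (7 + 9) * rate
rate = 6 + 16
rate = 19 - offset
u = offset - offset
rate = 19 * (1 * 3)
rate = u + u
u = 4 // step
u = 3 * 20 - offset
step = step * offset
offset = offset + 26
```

9

Transformed code:
rate = rate * 4
rate = 16 * rate
rate = 22
rate = 19 - offset
u = offset - offset
rate = 57
rate = u + u
u = 4 // step
u = 60 - offset
step = step * offset
offset = offset + 26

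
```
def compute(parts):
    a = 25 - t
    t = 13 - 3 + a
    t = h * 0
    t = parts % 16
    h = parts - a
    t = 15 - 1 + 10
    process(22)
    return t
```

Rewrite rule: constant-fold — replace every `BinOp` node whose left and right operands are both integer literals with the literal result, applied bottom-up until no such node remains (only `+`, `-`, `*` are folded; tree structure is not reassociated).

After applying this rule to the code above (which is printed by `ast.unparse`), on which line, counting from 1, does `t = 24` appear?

7

Transformed code:
def compute(parts):
    a = 25 - t
    t = 10 + a
    t = h * 0
    t = parts % 16
    h = parts - a
    t = 24
    process(22)
    return t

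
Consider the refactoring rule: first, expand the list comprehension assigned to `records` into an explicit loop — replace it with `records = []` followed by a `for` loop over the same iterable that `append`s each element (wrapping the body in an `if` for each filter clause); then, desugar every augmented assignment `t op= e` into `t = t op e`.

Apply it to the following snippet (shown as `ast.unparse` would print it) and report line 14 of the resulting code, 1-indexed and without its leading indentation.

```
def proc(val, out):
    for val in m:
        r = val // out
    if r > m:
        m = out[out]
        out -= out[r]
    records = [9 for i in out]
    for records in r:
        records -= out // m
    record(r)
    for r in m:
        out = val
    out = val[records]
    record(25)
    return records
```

out = val

Transformed code:
def proc(val, out):
    for val in m:
        r = val // out
    if r > m:
        m = out[out]
        out = out - out[r]
    records = []
    for i in out:
        records.append(9)
    for records in r:
        records = records - out // m
    record(r)
    for r in m:
        out = val
    out = val[records]
    record(25)
    return records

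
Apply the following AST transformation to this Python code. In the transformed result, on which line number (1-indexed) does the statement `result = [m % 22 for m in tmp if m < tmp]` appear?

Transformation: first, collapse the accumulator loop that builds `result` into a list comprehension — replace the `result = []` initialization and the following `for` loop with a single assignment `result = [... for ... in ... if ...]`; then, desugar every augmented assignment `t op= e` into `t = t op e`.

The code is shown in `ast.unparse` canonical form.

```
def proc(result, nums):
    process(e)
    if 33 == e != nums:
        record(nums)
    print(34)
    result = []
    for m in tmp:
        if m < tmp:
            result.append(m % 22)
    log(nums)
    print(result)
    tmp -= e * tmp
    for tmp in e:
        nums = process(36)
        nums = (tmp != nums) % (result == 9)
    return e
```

6

Transformed code:
def proc(result, nums):
    process(e)
    if 33 == e != nums:
        record(nums)
    print(34)
    result = [m % 22 for m in tmp if m < tmp]
    log(nums)
    print(result)
    tmp = tmp - e * tmp
    for tmp in e:
        nums = process(36)
        nums = (tmp != nums) % (result == 9)
    return e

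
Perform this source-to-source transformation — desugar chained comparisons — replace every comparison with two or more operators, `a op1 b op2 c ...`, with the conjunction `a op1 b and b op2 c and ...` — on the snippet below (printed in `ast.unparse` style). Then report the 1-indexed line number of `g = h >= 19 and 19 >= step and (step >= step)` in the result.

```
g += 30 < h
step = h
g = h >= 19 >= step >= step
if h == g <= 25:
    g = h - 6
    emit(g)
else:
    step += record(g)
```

3

Transformed code:
g += 30 < h
step = h
g = h >= 19 and 19 >= step and (step >= step)
if h == g and g <= 25:
    g = h - 6
    emit(g)
else:
    step += record(g)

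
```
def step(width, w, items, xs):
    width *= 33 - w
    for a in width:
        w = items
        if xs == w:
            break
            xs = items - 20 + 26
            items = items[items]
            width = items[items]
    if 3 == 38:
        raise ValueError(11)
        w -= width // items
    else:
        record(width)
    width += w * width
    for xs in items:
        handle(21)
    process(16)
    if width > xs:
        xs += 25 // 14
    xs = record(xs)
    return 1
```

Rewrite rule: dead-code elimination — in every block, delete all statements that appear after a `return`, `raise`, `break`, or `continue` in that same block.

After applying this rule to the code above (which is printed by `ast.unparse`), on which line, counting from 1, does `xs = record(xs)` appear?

17

Transformed code:
def step(width, w, items, xs):
    width *= 33 - w
    for a in width:
        w = items
        if xs == w:
            break
    if 3 == 38:
        raise ValueError(11)
    else:
        record(width)
    width += w * width
    for xs in items:
        handle(21)
    process(16)
    if width > xs:
        xs += 25 // 14
    xs = record(xs)
    return 1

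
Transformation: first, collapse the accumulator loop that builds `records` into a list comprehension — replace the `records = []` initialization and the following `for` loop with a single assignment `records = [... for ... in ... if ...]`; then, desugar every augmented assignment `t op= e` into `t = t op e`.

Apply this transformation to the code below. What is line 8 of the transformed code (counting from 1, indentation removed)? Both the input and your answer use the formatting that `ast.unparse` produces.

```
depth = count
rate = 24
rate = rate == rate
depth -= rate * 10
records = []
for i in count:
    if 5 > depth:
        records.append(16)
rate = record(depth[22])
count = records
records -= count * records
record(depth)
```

records = records - count * records

Transformed code:
depth = count
rate = 24
rate = rate == rate
depth = depth - rate * 10
records = [16 for i in count if 5 > depth]
rate = record(depth[22])
count = records
records = records - count * records
record(depth)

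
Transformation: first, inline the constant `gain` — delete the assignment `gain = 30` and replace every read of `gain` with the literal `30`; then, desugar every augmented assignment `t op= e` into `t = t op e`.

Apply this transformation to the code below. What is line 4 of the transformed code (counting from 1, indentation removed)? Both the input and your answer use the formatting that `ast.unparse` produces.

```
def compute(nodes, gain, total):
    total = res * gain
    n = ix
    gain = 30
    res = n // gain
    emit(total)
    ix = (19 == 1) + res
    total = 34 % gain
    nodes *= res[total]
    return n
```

Transformed code:
def compute(nodes, gain, total):
    total = res * 30
    n = ix
    res = n // 30
    emit(total)
    ix = (19 == 1) + res
    total = 34 % 30
    nodes = nodes * res[total]
    return n

res = n // 30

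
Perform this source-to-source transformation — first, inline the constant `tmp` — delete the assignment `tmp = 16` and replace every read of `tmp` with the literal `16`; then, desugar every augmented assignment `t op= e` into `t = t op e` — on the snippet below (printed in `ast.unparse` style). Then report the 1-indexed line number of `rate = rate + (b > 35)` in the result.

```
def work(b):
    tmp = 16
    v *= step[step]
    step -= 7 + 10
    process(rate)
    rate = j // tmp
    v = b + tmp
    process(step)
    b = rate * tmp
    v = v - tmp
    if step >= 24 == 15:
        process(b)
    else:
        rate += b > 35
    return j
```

Transformed code:
def work(b):
    v = v * step[step]
    step = step - (7 + 10)
    process(rate)
    rate = j // 16
    v = b + 16
    process(step)
    b = rate * 16
    v = v - 16
    if step >= 24 == 15:
        process(b)
    else:
        rate = rate + (b > 35)
    return j

13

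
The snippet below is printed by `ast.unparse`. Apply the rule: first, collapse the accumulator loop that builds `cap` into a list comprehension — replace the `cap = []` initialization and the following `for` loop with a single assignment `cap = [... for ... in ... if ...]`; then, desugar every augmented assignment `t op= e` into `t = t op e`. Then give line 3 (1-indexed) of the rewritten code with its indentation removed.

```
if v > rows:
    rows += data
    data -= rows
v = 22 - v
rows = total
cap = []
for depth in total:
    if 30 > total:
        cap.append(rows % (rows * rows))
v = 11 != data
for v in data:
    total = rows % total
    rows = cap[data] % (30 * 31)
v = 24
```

data = data - rows

Transformed code:
if v > rows:
    rows = rows + data
    data = data - rows
v = 22 - v
rows = total
cap = [rows % (rows * rows) for depth in total if 30 > total]
v = 11 != data
for v in data:
    total = rows % total
    rows = cap[data] % (30 * 31)
v = 24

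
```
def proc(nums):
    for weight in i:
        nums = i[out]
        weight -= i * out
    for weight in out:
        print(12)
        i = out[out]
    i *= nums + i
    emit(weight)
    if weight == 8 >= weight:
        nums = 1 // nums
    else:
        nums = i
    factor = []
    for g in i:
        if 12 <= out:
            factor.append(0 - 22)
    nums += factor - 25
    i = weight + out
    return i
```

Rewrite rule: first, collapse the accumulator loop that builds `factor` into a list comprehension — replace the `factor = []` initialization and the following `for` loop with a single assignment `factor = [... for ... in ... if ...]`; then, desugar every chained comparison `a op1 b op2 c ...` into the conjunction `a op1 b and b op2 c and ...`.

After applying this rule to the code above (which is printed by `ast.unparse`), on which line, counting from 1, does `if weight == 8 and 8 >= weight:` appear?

10

Transformed code:
def proc(nums):
    for weight in i:
        nums = i[out]
        weight -= i * out
    for weight in out:
        print(12)
        i = out[out]
    i *= nums + i
    emit(weight)
    if weight == 8 and 8 >= weight:
        nums = 1 // nums
    else:
        nums = i
    factor = [0 - 22 for g in i if 12 <= out]
    nums += factor - 25
    i = weight + out
    return i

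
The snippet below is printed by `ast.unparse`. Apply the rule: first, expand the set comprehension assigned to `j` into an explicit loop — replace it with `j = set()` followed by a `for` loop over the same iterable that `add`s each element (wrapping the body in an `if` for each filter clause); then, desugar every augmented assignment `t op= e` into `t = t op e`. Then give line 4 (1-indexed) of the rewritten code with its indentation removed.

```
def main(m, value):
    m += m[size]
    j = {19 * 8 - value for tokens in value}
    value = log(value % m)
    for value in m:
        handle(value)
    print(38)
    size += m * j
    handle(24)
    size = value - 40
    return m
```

Transformed code:
def main(m, value):
    m = m + m[size]
    j = set()
    for tokens in value:
        j.add(19 * 8 - value)
    value = log(value % m)
    for value in m:
        handle(value)
    print(38)
    size = size + m * j
    handle(24)
    size = value - 40
    return m

for tokens in value:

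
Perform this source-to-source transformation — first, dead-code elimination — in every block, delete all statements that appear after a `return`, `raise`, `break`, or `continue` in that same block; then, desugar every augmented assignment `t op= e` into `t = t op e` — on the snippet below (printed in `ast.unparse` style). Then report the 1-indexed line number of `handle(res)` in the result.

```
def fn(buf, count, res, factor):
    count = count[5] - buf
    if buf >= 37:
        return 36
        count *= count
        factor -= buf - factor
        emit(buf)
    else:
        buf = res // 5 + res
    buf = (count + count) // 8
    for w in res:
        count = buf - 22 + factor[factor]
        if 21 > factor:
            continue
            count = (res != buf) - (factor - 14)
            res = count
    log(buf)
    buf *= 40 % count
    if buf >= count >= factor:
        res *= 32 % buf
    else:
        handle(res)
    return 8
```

17

Transformed code:
def fn(buf, count, res, factor):
    count = count[5] - buf
    if buf >= 37:
        return 36
    else:
        buf = res // 5 + res
    buf = (count + count) // 8
    for w in res:
        count = buf - 22 + factor[factor]
        if 21 > factor:
            continue
    log(buf)
    buf = buf * (40 % count)
    if buf >= count >= factor:
        res = res * (32 % buf)
    else:
        handle(res)
    return 8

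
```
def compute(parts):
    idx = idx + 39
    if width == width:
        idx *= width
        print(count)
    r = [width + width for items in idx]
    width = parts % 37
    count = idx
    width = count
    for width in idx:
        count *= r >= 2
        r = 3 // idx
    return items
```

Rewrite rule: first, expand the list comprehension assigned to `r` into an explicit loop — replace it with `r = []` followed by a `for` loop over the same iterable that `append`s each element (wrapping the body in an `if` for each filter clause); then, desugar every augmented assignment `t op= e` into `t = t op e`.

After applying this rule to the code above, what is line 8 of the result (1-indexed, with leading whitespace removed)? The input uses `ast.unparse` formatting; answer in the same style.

Transformed code:
def compute(parts):
    idx = idx + 39
    if width == width:
        idx = idx * width
        print(count)
    r = []
    for items in idx:
        r.append(width + width)
    width = parts % 37
    count = idx
    width = count
    for width in idx:
        count = count * (r >= 2)
        r = 3 // idx
    return items

r.append(width + width)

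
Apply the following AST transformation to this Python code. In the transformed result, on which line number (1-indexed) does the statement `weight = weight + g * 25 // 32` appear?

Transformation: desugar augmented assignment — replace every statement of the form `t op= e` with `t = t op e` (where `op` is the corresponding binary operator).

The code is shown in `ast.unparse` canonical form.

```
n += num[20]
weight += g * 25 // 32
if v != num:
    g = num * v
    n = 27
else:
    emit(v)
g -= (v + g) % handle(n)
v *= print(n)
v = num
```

2

Transformed code:
n = n + num[20]
weight = weight + g * 25 // 32
if v != num:
    g = num * v
    n = 27
else:
    emit(v)
g = g - (v + g) % handle(n)
v = v * print(n)
v = num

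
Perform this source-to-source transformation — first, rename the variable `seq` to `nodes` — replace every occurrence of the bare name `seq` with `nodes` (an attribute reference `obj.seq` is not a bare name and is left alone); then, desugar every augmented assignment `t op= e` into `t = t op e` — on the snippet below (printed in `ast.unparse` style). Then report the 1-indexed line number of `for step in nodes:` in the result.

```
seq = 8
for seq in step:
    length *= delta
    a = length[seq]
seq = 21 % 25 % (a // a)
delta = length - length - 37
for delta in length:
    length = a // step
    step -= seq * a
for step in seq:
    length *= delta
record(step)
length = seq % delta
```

10

Transformed code:
nodes = 8
for nodes in step:
    length = length * delta
    a = length[nodes]
nodes = 21 % 25 % (a // a)
delta = length - length - 37
for delta in length:
    length = a // step
    step = step - nodes * a
for step in nodes:
    length = length * delta
record(step)
length = nodes % delta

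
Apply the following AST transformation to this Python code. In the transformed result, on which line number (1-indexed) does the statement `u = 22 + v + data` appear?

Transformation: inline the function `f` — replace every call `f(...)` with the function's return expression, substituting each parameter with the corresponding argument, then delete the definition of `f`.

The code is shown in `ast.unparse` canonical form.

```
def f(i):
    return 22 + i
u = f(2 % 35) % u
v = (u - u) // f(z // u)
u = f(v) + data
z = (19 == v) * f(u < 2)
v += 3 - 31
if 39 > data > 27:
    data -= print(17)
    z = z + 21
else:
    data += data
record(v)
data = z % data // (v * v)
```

3

Transformed code:
u = (22 + 2 % 35) % u
v = (u - u) // (22 + z // u)
u = 22 + v + data
z = (19 == v) * (22 + (u < 2))
v += 3 - 31
if 39 > data > 27:
    data -= print(17)
    z = z + 21
else:
    data += data
record(v)
data = z % data // (v * v)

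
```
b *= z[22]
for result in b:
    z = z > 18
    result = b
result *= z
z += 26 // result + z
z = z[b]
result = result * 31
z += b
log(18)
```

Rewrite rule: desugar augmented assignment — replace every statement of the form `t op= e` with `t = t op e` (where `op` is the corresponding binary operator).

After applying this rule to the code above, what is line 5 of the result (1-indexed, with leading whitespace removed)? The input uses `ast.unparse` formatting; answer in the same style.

Transformed code:
b = b * z[22]
for result in b:
    z = z > 18
    result = b
result = result * z
z = z + (26 // result + z)
z = z[b]
result = result * 31
z = z + b
log(18)

result = result * z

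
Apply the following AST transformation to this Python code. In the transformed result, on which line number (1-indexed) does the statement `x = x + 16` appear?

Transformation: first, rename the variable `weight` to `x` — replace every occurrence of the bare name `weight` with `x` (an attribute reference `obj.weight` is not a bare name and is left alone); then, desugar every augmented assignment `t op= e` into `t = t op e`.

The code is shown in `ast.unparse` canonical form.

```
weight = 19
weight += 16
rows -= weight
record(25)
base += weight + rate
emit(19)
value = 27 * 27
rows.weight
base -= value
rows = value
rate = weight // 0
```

2

Transformed code:
x = 19
x = x + 16
rows = rows - x
record(25)
base = base + (x + rate)
emit(19)
value = 27 * 27
rows.weight
base = base - value
rows = value
rate = x // 0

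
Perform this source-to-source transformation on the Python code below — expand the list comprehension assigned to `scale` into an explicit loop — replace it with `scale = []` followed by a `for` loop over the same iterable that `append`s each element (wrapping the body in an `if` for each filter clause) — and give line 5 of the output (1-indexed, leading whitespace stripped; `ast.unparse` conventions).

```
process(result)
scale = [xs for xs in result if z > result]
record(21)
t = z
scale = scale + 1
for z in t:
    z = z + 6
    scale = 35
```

Transformed code:
process(result)
scale = []
for xs in result:
    if z > result:
        scale.append(xs)
record(21)
t = z
scale = scale + 1
for z in t:
    z = z + 6
    scale = 35

scale.append(xs)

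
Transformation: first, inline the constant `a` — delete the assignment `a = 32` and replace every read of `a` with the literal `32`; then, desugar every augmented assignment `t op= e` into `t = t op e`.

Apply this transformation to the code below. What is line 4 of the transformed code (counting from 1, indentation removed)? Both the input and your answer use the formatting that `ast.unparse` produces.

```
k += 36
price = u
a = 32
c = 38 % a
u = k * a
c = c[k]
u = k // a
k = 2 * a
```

u = k * 32

Transformed code:
k = k + 36
price = u
c = 38 % 32
u = k * 32
c = c[k]
u = k // 32
k = 2 * 32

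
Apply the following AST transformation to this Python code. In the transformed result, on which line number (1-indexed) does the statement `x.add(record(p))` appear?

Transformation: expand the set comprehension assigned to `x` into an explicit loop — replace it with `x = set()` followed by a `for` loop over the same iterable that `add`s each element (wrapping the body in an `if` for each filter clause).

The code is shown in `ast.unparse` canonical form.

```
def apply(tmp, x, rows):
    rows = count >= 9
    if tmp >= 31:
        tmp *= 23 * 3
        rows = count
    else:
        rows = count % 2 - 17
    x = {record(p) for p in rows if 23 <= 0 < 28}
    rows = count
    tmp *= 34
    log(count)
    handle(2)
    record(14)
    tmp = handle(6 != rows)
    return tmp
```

11

Transformed code:
def apply(tmp, x, rows):
    rows = count >= 9
    if tmp >= 31:
        tmp *= 23 * 3
        rows = count
    else:
        rows = count % 2 - 17
    x = set()
    for p in rows:
        if 23 <= 0 < 28:
            x.add(record(p))
    rows = count
    tmp *= 34
    log(count)
    handle(2)
    record(14)
    tmp = handle(6 != rows)
    return tmp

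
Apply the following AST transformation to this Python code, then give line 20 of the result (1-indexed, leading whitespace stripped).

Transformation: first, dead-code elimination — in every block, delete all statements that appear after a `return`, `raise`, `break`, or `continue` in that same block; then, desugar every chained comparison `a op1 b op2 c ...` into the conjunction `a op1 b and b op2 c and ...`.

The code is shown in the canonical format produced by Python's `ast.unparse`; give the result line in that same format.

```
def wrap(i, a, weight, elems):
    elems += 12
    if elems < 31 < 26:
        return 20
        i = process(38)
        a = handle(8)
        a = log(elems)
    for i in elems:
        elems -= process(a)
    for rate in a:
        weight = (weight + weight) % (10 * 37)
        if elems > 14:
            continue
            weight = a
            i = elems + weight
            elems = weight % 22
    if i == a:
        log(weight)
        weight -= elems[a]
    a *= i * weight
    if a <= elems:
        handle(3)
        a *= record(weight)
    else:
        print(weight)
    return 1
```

Transformed code:
def wrap(i, a, weight, elems):
    elems += 12
    if elems < 31 and 31 < 26:
        return 20
    for i in elems:
        elems -= process(a)
    for rate in a:
        weight = (weight + weight) % (10 * 37)
        if elems > 14:
            continue
    if i == a:
        log(weight)
        weight -= elems[a]
    a *= i * weight
    if a <= elems:
        handle(3)
        a *= record(weight)
    else:
        print(weight)
    return 1

return 1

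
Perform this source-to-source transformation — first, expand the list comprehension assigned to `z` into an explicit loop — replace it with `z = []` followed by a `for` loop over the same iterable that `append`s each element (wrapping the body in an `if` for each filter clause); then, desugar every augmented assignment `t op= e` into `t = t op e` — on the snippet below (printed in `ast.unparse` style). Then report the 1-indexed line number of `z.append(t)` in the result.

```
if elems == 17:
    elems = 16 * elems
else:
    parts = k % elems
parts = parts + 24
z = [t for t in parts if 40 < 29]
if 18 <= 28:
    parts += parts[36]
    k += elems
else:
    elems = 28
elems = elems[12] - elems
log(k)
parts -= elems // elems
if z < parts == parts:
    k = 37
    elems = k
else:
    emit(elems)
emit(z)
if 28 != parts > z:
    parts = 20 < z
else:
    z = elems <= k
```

9

Transformed code:
if elems == 17:
    elems = 16 * elems
else:
    parts = k % elems
parts = parts + 24
z = []
for t in parts:
    if 40 < 29:
        z.append(t)
if 18 <= 28:
    parts = parts + parts[36]
    k = k + elems
else:
    elems = 28
elems = elems[12] - elems
log(k)
parts = parts - elems // elems
if z < parts == parts:
    k = 37
    elems = k
else:
    emit(elems)
emit(z)
if 28 != parts > z:
    parts = 20 < z
else:
    z = elems <= k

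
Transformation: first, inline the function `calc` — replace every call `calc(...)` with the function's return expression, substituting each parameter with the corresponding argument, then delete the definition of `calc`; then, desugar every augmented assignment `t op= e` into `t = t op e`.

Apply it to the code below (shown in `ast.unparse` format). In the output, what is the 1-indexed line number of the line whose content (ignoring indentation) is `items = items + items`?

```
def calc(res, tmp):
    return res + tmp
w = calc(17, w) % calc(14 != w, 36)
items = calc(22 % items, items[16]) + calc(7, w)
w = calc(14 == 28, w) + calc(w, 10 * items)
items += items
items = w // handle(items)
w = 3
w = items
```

4

Transformed code:
w = (17 + w) % ((14 != w) + 36)
items = 22 % items + items[16] + (7 + w)
w = (14 == 28) + w + (w + 10 * items)
items = items + items
items = w // handle(items)
w = 3
w = items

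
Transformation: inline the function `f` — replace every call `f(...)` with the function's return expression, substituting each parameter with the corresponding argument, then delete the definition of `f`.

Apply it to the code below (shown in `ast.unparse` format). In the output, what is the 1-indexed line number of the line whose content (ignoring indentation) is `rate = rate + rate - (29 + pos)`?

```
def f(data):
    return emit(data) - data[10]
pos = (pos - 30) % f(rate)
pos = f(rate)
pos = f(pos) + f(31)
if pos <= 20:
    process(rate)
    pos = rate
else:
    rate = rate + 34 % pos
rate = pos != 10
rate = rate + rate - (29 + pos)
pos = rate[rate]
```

Transformed code:
pos = (pos - 30) % (emit(rate) - rate[10])
pos = emit(rate) - rate[10]
pos = emit(pos) - pos[10] + (emit(31) - 31[10])
if pos <= 20:
    process(rate)
    pos = rate
else:
    rate = rate + 34 % pos
rate = pos != 10
rate = rate + rate - (29 + pos)
pos = rate[rate]

10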